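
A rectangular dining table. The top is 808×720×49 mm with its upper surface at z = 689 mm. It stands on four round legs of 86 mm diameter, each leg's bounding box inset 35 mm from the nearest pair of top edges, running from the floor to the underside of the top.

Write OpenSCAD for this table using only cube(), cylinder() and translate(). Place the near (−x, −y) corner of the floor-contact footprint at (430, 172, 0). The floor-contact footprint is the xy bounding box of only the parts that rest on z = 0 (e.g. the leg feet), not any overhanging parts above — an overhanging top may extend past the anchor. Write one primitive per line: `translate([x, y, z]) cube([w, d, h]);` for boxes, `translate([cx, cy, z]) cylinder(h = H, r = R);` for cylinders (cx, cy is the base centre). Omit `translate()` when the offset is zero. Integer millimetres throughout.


// leg_h = 689 - 49 = 640
translate([395, 137, 640]) cube([808, 720, 49]);
translate([473, 215, 0]) cylinder(h = 640, r = 43);
translate([1125, 215, 0]) cylinder(h = 640, r = 43);
translate([473, 779, 0]) cylinder(h = 640, r = 43);
translate([1125, 779, 0]) cylinder(h = 640, r = 43);


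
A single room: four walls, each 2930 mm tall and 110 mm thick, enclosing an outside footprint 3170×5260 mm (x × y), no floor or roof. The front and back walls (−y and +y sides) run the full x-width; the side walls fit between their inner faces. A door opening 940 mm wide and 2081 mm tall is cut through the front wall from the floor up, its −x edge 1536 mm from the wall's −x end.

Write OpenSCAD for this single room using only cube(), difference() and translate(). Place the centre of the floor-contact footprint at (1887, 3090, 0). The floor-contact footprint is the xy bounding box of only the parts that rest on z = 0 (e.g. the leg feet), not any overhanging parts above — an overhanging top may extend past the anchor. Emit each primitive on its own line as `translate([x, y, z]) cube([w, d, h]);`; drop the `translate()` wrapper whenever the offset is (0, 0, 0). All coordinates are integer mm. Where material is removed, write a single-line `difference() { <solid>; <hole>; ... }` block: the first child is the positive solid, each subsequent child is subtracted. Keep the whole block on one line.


difference() { translate([302, 460, 0]) cube([3170, 110, 2930]); translate([1838, 460, 0]) cube([940, 110, 2081]); }
translate([302, 5610, 0]) cube([3170, 110, 2930]);
translate([302, 570, 0]) cube([110, 5040, 2930]);
translate([3362, 570, 0]) cube([110, 5040, 2930]);


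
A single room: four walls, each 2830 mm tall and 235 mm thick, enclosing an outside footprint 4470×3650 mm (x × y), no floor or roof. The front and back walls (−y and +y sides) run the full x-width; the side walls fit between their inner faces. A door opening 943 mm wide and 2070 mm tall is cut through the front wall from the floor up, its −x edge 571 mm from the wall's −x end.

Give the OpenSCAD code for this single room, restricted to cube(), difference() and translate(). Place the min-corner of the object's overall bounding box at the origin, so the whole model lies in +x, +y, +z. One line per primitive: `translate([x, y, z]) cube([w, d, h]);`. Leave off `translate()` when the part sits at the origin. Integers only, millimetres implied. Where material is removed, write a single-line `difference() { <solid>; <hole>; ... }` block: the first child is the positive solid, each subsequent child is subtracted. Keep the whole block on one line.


difference() { cube([4470, 235, 2830]); translate([571, 0, 0]) cube([943, 235, 2070]); }
translate([0, 3415, 0]) cube([4470, 235, 2830]);
translate([0, 235, 0]) cube([235, 3180, 2830]);
translate([4235, 235, 0]) cube([235, 3180, 2830]);


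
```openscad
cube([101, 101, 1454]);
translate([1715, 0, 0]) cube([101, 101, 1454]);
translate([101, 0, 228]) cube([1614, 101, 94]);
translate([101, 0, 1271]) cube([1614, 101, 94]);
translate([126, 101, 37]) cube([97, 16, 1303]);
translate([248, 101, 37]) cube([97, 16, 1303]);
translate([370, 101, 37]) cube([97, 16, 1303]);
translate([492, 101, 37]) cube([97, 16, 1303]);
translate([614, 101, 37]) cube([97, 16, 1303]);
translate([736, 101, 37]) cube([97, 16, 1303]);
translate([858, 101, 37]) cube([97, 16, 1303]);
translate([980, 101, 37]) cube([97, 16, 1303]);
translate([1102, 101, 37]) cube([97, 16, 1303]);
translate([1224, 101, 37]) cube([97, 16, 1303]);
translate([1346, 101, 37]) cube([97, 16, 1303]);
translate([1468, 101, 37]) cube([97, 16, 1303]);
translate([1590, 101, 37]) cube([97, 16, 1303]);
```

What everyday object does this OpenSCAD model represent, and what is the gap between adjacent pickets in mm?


A fence section. The picket gap is 25 mm.

Two posts, two rails, 13 pickets — a fence section. Span 1614 mm holds 13 pickets of 97 mm with 14 equal gaps: ⌊(1614 − 13·97) / 14⌋ = 25 mm.


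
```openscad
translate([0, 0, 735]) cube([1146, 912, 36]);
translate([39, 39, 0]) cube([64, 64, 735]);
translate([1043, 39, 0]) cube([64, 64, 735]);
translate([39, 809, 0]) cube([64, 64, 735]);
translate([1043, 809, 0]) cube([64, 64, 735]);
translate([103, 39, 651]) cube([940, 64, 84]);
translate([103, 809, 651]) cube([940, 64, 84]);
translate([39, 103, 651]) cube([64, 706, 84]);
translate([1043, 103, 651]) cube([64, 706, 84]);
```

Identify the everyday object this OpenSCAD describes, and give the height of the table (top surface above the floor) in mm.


A table. The table height is 771 mm.

A 1146×912×36 slab sits at z = 735 on four 64 mm square posts — a table. The top surface is at 735 + 36 = 771 mm.


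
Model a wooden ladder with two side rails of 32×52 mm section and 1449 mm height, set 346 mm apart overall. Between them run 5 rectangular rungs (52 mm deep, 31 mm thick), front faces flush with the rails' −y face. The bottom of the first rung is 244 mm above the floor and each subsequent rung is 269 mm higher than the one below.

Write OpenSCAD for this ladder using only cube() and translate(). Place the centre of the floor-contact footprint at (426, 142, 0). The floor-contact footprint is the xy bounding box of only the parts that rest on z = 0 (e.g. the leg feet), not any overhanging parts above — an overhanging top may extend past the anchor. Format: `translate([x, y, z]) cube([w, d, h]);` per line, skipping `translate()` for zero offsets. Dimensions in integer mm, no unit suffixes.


translate([253, 116, 0]) cube([32, 52, 1449]);
translate([567, 116, 0]) cube([32, 52, 1449]);
translate([285, 116, 244]) cube([282, 52, 31]);
translate([285, 116, 513]) cube([282, 52, 31]);
translate([285, 116, 782]) cube([282, 52, 31]);
translate([285, 116, 1051]) cube([282, 52, 31]);
translate([285, 116, 1320]) cube([282, 52, 31]);


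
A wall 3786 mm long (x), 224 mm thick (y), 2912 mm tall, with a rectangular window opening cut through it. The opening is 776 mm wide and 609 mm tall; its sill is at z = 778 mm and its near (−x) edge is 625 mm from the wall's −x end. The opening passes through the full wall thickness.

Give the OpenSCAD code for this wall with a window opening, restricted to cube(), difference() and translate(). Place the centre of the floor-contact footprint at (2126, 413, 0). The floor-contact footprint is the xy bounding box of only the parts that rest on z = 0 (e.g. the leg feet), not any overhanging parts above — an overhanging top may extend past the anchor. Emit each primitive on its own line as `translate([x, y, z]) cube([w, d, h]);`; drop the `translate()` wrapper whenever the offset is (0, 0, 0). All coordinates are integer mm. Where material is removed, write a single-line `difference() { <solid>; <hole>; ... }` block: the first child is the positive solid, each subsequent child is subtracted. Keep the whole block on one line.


difference() { translate([233, 301, 0]) cube([3786, 224, 2912]); translate([858, 301, 778]) cube([776, 224, 609]); }


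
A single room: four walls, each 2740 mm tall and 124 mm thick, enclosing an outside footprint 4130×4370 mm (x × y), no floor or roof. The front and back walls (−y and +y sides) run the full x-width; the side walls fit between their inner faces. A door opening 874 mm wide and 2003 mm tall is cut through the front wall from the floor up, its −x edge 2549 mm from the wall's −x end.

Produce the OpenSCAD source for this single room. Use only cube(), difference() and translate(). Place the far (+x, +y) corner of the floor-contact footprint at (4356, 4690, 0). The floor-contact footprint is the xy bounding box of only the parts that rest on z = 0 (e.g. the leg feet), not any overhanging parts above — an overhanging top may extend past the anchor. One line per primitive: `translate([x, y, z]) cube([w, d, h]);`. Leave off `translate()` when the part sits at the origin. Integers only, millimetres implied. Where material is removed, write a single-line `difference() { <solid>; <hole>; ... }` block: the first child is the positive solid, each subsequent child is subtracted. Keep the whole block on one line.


difference() { translate([226, 320, 0]) cube([4130, 124, 2740]); translate([2775, 320, 0]) cube([874, 124, 2003]); }
translate([226, 4566, 0]) cube([4130, 124, 2740]);
translate([226, 444, 0]) cube([124, 4122, 2740]);
translate([4232, 444, 0]) cube([124, 4122, 2740]);


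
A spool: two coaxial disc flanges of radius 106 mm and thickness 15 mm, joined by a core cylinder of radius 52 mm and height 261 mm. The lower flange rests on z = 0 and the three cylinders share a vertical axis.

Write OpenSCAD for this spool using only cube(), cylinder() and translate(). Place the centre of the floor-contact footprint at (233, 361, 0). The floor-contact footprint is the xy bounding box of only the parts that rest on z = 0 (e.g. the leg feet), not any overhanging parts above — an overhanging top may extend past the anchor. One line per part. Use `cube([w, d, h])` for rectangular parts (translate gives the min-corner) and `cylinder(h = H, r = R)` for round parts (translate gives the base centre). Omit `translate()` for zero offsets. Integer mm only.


translate([233, 361, 0]) cylinder(h = 15, r = 106);
translate([233, 361, 15]) cylinder(h = 261, r = 52);
translate([233, 361, 276]) cylinder(h = 15, r = 106);


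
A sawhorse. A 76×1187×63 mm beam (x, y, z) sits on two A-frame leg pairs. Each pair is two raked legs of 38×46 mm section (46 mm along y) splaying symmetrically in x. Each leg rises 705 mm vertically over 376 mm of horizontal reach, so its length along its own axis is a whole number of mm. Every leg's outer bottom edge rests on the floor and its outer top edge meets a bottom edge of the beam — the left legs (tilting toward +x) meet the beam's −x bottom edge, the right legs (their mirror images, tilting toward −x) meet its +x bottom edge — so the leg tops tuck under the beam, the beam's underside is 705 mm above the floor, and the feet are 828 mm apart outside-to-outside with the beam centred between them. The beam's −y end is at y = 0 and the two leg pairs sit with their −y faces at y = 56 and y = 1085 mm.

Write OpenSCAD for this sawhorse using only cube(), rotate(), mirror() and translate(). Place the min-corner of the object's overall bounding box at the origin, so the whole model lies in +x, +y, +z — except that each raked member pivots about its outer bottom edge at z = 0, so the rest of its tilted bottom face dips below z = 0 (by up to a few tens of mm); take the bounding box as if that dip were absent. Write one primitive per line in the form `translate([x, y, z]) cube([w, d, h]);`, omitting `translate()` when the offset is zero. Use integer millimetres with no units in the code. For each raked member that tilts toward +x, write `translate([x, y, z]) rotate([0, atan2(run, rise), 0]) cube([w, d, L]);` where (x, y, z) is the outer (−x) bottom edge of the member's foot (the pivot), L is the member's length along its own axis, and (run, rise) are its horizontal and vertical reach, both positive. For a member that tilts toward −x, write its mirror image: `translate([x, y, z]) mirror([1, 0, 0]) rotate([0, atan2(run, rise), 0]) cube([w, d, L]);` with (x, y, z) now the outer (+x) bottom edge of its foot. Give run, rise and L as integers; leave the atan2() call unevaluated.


// leg length = √(376² + 705²) = 799
// right-leg outer foot x = 2·376 + 76 = 828
// beam min-corner = (376, 0, 705)
translate([376, 0, 705]) cube([76, 1187, 63]);
translate([0, 56, 0]) rotate([0, atan2(376, 705), 0]) cube([38, 46, 799]);
translate([828, 56, 0]) mirror([1, 0, 0]) rotate([0, atan2(376, 705), 0]) cube([38, 46, 799]);
translate([0, 1085, 0]) rotate([0, atan2(376, 705), 0]) cube([38, 46, 799]);
translate([828, 1085, 0]) mirror([1, 0, 0]) rotate([0, atan2(376, 705), 0]) cube([38, 46, 799]);


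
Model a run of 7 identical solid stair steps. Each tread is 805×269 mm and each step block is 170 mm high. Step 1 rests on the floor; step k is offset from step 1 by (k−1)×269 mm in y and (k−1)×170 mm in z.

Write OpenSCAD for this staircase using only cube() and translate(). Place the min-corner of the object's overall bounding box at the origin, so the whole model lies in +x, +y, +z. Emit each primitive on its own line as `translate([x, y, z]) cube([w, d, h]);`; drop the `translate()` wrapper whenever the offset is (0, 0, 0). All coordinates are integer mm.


cube([805, 269, 170]);
translate([0, 269, 170]) cube([805, 269, 170]);
translate([0, 538, 340]) cube([805, 269, 170]);
translate([0, 807, 510]) cube([805, 269, 170]);
translate([0, 1076, 680]) cube([805, 269, 170]);
translate([0, 1345, 850]) cube([805, 269, 170]);
translate([0, 1614, 1020]) cube([805, 269, 170]);


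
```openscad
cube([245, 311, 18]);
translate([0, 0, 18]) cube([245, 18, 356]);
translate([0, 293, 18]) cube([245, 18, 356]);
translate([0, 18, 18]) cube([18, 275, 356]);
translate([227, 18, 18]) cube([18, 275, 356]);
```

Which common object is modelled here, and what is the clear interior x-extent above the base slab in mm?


An open box. The internal width is 209 mm.

A 245×311 base slab with four walls standing on it — an open box. The base is 245 mm wide and the walls are 18 mm thick, so the internal width is 245 − 2 × 18 = 209 mm.


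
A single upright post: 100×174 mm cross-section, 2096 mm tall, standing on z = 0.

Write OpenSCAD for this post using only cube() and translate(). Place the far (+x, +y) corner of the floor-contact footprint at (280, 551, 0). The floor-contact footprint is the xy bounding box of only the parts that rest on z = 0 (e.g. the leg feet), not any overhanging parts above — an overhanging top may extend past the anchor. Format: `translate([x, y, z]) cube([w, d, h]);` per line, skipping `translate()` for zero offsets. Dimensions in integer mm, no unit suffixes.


translate([180, 377, 0]) cube([100, 174, 2096]);


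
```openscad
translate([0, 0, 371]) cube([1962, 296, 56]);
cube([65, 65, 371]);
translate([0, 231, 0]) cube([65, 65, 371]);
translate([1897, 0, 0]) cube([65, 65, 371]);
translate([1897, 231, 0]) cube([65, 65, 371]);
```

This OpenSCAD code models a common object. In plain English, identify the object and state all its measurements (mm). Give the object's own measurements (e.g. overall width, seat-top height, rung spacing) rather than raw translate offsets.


A bench: a 1962×296 mm seat slab, 56 mm thick, top at z = 427 mm, on four 65×65 mm square legs flush with the seat corners and standing on z = 0.


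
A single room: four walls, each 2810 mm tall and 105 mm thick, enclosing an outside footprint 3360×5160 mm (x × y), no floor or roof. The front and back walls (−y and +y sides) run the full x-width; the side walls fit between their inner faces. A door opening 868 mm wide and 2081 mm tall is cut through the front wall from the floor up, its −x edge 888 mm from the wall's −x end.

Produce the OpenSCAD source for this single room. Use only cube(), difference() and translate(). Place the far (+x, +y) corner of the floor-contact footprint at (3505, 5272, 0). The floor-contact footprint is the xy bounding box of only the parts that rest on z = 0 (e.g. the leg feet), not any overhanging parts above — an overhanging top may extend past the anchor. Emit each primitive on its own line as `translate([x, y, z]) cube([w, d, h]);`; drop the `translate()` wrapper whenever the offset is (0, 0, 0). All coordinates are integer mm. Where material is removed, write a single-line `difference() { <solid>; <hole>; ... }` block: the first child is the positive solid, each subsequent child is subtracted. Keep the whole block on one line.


difference() { translate([145, 112, 0]) cube([3360, 105, 2810]); translate([1033, 112, 0]) cube([868, 105, 2081]); }
translate([145, 5167, 0]) cube([3360, 105, 2810]);
translate([145, 217, 0]) cube([105, 4950, 2810]);
translate([3400, 217, 0]) cube([105, 4950, 2810]);


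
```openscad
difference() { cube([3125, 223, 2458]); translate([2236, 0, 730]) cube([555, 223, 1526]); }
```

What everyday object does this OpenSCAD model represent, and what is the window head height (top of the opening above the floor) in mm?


A wall with a window opening. The window head height is 2256 mm.

A wall with a rectangular opening subtracted — a window. Sill at z = 730, opening 1526 mm tall, so the head is at 730 + 1526 = 2256 mm.


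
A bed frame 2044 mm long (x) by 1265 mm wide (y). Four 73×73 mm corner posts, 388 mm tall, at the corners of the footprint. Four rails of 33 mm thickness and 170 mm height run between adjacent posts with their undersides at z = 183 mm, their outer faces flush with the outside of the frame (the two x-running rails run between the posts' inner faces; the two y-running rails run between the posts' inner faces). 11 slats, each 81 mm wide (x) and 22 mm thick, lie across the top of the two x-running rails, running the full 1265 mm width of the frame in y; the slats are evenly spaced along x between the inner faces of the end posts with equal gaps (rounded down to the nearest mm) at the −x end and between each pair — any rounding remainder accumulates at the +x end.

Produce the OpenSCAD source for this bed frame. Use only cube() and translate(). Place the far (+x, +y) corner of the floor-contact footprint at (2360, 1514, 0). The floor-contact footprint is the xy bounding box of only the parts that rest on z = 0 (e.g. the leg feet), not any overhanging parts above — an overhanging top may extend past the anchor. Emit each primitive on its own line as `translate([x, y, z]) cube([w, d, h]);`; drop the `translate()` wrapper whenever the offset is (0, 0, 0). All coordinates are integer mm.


translate([316, 249, 0]) cube([73, 73, 388]);
translate([316, 1441, 0]) cube([73, 73, 388]);
translate([2287, 249, 0]) cube([73, 73, 388]);
translate([2287, 1441, 0]) cube([73, 73, 388]);
translate([389, 249, 183]) cube([1898, 33, 170]);
translate([389, 1481, 183]) cube([1898, 33, 170]);
translate([316, 322, 183]) cube([33, 1119, 170]);
translate([2327, 322, 183]) cube([33, 1119, 170]);
translate([472, 249, 353]) cube([81, 1265, 22]);
translate([636, 249, 353]) cube([81, 1265, 22]);
translate([800, 249, 353]) cube([81, 1265, 22]);
translate([964, 249, 353]) cube([81, 1265, 22]);
translate([1128, 249, 353]) cube([81, 1265, 22]);
translate([1292, 249, 353]) cube([81, 1265, 22]);
translate([1456, 249, 353]) cube([81, 1265, 22]);
translate([1620, 249, 353]) cube([81, 1265, 22]);
translate([1784, 249, 353]) cube([81, 1265, 22]);
translate([1948, 249, 353]) cube([81, 1265, 22]);
translate([2112, 249, 353]) cube([81, 1265, 22]);


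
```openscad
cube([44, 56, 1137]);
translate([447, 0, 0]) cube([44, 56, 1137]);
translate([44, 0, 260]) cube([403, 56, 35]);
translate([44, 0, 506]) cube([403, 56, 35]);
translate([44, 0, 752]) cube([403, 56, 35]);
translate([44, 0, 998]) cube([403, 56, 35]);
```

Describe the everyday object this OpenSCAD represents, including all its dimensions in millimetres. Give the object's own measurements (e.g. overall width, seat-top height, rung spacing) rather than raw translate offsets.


A straight ladder. Two 44×56 mm vertical rails, 1137 mm tall, stand 491 mm apart (outside-to-outside) with their front faces coplanar on the −y side. 4 rungs, each 56 mm deep and 35 mm tall, span between the inner faces of the rails, front faces flush with the rails. The lowest rung's underside is at z = 260 mm and rungs are spaced 246 mm apart (underside to underside).


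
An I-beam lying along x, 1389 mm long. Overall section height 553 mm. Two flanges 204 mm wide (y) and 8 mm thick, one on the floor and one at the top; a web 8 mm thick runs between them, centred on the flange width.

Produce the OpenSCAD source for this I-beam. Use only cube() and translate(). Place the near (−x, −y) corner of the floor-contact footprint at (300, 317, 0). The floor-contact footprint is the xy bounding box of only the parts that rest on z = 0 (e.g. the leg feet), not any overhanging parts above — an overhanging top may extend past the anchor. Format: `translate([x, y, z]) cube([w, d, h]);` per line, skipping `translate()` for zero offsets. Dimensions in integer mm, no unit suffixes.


translate([300, 317, 0]) cube([1389, 204, 8]);
translate([300, 415, 8]) cube([1389, 8, 537]);
translate([300, 317, 545]) cube([1389, 204, 8]);


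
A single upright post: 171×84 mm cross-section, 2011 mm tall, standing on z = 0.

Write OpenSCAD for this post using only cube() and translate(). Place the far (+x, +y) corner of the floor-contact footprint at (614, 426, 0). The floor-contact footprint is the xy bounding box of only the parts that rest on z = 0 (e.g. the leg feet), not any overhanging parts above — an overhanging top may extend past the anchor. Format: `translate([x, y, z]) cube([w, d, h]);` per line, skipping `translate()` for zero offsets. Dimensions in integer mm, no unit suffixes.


translate([443, 342, 0]) cube([171, 84, 2011]);


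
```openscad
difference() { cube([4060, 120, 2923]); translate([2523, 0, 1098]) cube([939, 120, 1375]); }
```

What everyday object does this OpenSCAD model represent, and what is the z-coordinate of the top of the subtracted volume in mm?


A wall with a window opening. The window head height is 2473 mm.

A wall with a rectangular opening subtracted — a window. Sill at z = 1098, opening 1375 mm tall, so the head is at 1098 + 1375 = 2473 mm.


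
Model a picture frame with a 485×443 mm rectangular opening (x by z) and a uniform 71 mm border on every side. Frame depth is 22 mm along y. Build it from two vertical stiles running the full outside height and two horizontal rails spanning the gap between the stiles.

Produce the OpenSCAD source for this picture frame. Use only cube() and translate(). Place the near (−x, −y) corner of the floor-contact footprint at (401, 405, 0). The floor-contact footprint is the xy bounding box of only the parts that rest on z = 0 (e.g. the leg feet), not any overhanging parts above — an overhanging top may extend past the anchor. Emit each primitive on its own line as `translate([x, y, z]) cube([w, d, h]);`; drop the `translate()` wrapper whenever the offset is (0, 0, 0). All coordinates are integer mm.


translate([401, 405, 0]) cube([71, 22, 585]);
translate([957, 405, 0]) cube([71, 22, 585]);
translate([472, 405, 0]) cube([485, 22, 71]);
translate([472, 405, 514]) cube([485, 22, 71]);


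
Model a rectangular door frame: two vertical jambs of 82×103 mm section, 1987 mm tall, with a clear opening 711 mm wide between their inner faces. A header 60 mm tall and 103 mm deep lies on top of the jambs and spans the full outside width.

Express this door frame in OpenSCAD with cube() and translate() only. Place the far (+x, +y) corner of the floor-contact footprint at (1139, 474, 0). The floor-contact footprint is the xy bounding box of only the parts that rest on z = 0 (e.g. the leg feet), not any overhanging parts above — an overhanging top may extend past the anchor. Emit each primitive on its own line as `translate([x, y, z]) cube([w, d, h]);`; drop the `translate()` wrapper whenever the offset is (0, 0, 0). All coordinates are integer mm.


translate([264, 371, 0]) cube([82, 103, 1987]);
translate([1057, 371, 0]) cube([82, 103, 1987]);
translate([264, 371, 1987]) cube([875, 103, 60]);


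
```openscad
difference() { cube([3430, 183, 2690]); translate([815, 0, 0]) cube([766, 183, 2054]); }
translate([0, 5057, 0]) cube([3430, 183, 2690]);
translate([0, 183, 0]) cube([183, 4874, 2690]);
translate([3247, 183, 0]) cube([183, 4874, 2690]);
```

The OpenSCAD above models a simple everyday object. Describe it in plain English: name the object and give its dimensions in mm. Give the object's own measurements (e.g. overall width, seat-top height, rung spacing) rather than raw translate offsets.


A single room: four walls, each 2690 mm tall and 183 mm thick, enclosing an outside footprint 3430×5240 mm (x × y), no floor or roof. The front and back walls (−y and +y sides) run the full x-width; the side walls fit between their inner faces. A door opening 766 mm wide and 2054 mm tall is cut through the front wall from the floor up, its −x edge 815 mm from the wall's −x end.


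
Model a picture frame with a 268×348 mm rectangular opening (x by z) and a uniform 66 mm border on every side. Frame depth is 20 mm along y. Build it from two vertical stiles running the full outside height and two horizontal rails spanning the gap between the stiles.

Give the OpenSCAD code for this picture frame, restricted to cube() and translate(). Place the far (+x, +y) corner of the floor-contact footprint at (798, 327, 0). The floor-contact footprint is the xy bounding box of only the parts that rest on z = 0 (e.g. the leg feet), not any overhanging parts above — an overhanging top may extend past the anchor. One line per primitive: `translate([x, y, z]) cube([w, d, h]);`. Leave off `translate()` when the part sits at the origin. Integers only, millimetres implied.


translate([398, 307, 0]) cube([66, 20, 480]);
translate([732, 307, 0]) cube([66, 20, 480]);
translate([464, 307, 0]) cube([268, 20, 66]);
translate([464, 307, 414]) cube([268, 20, 66]);


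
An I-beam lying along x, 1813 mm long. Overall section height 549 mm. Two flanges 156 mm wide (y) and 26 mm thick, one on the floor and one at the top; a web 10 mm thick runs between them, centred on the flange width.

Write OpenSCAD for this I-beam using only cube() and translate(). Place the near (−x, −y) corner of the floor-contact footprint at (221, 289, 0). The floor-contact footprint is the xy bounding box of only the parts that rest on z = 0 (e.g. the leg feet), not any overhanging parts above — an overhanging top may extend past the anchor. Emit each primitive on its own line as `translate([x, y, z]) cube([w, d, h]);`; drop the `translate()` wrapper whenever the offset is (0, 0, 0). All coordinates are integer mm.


translate([221, 289, 0]) cube([1813, 156, 26]);
translate([221, 362, 26]) cube([1813, 10, 497]);
translate([221, 289, 523]) cube([1813, 156, 26]);


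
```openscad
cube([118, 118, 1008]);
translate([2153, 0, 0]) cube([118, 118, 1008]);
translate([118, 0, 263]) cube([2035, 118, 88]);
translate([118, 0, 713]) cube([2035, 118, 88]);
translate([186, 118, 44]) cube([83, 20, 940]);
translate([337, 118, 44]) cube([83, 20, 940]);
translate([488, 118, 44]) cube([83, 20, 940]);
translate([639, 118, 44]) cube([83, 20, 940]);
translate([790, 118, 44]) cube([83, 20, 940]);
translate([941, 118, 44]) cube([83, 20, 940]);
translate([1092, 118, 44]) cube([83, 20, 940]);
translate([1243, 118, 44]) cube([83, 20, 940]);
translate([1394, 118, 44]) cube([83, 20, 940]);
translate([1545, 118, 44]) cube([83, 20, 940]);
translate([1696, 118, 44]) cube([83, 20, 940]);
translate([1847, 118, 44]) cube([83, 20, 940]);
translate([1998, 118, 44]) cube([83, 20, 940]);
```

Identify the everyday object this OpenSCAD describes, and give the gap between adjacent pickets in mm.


A fence section. The picket gap is 68 mm.

Two posts, two rails, 13 pickets — a fence section. Span 2035 mm holds 13 pickets of 83 mm with 14 equal gaps: ⌊(2035 − 13·83) / 14⌋ = 68 mm.


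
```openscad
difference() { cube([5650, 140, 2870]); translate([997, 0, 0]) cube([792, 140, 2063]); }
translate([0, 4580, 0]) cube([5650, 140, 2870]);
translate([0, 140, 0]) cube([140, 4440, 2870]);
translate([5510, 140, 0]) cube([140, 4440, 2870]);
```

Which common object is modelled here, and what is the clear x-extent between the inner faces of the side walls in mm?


A single room. The interior width is 5370 mm.

Four walls enclosing a rectangle with a door in the front wall — a room. Outside width 5650 minus two 140 mm walls gives 5370 mm.


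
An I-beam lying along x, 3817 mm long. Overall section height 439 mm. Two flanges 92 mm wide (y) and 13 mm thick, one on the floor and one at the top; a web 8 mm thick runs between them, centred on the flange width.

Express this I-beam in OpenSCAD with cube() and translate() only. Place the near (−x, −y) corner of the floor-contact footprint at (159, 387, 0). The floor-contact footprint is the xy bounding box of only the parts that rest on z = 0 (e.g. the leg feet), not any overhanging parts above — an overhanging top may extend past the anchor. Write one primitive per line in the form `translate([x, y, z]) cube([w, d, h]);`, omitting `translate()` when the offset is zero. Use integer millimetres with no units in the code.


translate([159, 387, 0]) cube([3817, 92, 13]);
translate([159, 429, 13]) cube([3817, 8, 413]);
translate([159, 387, 426]) cube([3817, 92, 13]);


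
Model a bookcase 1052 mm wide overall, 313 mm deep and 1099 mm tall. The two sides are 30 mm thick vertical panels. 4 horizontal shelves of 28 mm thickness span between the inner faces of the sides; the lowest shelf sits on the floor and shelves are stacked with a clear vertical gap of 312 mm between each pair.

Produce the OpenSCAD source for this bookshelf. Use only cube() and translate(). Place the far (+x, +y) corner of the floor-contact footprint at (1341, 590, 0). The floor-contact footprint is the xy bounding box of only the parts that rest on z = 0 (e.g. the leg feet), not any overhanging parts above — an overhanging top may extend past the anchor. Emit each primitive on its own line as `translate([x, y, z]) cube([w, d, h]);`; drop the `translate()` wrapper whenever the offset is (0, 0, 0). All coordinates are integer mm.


translate([289, 277, 0]) cube([30, 313, 1099]);
translate([1311, 277, 0]) cube([30, 313, 1099]);
translate([319, 277, 0]) cube([992, 313, 28]);
translate([319, 277, 340]) cube([992, 313, 28]);
translate([319, 277, 680]) cube([992, 313, 28]);
translate([319, 277, 1020]) cube([992, 313, 28]);


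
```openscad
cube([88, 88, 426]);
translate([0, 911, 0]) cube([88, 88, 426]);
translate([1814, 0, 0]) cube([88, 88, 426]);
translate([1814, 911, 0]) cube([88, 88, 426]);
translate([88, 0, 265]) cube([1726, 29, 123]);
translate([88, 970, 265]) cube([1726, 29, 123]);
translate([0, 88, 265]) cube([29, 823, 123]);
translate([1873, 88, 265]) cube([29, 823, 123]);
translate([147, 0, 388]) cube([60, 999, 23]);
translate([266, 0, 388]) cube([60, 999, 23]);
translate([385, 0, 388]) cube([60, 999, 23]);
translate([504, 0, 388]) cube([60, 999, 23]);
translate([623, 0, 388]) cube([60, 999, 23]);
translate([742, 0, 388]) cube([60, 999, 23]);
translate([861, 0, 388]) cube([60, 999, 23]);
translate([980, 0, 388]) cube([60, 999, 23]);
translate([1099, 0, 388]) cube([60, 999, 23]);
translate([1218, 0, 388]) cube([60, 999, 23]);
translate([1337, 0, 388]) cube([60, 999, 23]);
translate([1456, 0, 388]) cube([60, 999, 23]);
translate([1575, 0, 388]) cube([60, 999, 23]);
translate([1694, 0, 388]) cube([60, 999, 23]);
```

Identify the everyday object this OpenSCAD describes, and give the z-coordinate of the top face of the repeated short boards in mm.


A bed frame. The slat-top height is 411 mm.

Four posts, four rails, and a row of slats — a bed frame. Slats sit on the rails at z = 265 + 123 = 388; with slat thickness 23, the top is 411 mm.


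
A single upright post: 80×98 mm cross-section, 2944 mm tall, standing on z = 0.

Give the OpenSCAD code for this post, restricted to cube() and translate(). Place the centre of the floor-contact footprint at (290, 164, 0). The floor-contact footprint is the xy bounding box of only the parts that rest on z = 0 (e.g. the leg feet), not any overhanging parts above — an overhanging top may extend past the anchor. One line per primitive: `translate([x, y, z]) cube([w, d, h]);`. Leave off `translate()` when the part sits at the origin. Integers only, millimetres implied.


translate([250, 115, 0]) cube([80, 98, 2944]);


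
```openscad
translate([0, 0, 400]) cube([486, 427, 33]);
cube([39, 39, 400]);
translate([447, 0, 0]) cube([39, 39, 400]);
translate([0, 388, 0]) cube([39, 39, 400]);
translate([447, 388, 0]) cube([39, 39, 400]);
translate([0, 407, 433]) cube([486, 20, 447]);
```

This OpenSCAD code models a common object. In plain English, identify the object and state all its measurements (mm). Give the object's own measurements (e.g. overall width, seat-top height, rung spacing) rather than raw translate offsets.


A chair. The seat is a 486×427×33 mm slab with its top at z = 433 mm, on four 39×39 mm corner legs (flush with the seat edges, standing on z = 0). A flat backrest 20 mm thick, 447 mm tall, spans the full seat width and rises from the seat top along its +y edge, rear face flush with the rear of the seat.


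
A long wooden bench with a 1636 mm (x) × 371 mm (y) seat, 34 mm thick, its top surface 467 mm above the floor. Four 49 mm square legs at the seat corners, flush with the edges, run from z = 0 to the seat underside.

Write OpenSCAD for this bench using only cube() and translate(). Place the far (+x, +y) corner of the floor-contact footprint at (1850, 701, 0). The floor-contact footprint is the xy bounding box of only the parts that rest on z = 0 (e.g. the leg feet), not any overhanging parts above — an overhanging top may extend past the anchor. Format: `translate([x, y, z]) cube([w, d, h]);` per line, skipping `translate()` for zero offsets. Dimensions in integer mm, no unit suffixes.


// leg_h = 467 − 34 = 433
translate([214, 330, 433]) cube([1636, 371, 34]);
translate([214, 330, 0]) cube([49, 49, 433]);
translate([214, 652, 0]) cube([49, 49, 433]);
translate([1801, 330, 0]) cube([49, 49, 433]);
translate([1801, 652, 0]) cube([49, 49, 433]);


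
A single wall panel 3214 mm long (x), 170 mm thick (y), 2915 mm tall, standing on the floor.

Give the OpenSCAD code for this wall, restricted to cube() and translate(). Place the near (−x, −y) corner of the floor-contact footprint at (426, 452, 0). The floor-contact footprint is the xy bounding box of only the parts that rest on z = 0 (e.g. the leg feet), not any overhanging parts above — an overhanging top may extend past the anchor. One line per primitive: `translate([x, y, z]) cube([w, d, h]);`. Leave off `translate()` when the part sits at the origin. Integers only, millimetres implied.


translate([426, 452, 0]) cube([3214, 170, 2915]);


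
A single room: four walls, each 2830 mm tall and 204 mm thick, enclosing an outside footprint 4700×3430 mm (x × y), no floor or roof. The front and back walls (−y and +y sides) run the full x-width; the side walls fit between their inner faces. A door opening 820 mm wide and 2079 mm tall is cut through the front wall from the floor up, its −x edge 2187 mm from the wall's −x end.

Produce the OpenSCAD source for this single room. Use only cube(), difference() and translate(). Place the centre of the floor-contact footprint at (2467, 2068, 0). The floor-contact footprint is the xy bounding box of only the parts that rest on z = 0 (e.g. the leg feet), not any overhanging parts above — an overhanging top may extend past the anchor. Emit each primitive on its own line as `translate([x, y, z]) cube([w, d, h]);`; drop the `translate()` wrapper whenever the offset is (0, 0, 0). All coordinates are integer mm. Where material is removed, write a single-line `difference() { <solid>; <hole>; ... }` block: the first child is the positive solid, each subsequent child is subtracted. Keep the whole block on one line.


difference() { translate([117, 353, 0]) cube([4700, 204, 2830]); translate([2304, 353, 0]) cube([820, 204, 2079]); }
translate([117, 3579, 0]) cube([4700, 204, 2830]);
translate([117, 557, 0]) cube([204, 3022, 2830]);
translate([4613, 557, 0]) cube([204, 3022, 2830]);


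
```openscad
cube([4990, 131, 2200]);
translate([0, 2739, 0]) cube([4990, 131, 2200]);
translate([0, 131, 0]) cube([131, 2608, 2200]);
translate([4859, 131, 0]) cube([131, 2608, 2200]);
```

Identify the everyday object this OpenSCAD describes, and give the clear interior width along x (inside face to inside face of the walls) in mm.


A house (or room) frame. The interior width is 4728 mm.

Four 2200 mm walls enclosing a rectangle with no floor or roof — a room or house frame. Outside width is 4990 mm and wall thickness is 131 mm, so the interior width is 4990 − 2 × 131 = 4728 mm.


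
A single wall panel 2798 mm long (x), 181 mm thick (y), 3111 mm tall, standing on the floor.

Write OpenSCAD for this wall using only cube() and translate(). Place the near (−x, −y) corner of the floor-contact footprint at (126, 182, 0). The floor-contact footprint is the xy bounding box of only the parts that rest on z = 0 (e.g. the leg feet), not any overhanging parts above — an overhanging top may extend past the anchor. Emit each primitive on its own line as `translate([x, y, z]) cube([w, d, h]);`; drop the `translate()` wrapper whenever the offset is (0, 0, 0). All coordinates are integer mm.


translate([126, 182, 0]) cube([2798, 181, 3111]);


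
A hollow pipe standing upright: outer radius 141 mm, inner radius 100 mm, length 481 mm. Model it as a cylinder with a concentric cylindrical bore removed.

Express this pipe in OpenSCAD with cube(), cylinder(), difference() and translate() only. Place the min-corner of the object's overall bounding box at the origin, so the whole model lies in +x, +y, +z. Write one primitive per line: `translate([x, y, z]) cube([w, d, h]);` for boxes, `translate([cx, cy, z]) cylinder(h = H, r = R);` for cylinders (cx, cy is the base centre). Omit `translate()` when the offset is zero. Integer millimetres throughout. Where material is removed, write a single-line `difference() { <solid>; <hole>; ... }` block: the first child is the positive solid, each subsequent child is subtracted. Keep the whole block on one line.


difference() { translate([141, 141, 0]) cylinder(h = 481, r = 141); translate([141, 141, 0]) cylinder(h = 481, r = 100); }


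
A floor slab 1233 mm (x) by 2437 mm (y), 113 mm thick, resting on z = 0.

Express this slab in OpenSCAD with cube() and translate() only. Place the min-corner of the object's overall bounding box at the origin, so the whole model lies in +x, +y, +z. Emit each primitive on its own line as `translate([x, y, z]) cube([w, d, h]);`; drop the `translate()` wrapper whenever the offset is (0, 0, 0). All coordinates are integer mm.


cube([1233, 2437, 113]);


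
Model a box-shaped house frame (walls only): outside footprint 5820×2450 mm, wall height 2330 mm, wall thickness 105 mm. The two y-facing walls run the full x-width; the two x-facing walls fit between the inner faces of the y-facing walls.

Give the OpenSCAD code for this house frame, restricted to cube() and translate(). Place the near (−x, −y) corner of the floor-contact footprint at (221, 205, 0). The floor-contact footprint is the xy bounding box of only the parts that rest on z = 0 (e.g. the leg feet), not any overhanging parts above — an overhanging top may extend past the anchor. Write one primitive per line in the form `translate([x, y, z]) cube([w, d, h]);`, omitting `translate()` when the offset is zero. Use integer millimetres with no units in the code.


translate([221, 205, 0]) cube([5820, 105, 2330]);
translate([221, 2550, 0]) cube([5820, 105, 2330]);
translate([221, 310, 0]) cube([105, 2240, 2330]);
translate([5936, 310, 0]) cube([105, 2240, 2330]);


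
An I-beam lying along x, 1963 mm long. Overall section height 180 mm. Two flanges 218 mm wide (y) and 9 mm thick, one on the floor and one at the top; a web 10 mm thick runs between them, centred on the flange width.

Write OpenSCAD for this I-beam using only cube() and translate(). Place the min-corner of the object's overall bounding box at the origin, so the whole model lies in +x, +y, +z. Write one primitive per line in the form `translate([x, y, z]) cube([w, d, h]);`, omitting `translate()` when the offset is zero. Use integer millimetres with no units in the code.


cube([1963, 218, 9]);
translate([0, 104, 9]) cube([1963, 10, 162]);
translate([0, 0, 171]) cube([1963, 218, 9]);
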